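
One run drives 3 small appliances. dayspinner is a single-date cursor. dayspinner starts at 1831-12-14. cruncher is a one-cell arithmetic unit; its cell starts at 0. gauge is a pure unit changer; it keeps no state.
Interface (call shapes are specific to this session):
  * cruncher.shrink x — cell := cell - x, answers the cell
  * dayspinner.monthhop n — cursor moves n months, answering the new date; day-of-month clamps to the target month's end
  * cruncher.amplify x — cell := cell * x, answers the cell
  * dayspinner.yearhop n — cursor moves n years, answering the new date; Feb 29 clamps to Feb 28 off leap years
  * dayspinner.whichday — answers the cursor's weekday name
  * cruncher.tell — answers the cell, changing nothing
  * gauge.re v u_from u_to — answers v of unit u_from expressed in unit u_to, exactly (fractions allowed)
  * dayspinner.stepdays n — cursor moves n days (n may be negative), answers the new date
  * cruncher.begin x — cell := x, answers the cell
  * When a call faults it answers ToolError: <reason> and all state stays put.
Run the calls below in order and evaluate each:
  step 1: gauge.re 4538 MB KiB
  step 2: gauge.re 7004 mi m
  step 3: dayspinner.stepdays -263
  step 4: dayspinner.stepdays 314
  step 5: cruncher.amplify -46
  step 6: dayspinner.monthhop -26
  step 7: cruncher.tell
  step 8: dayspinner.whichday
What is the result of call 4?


Answer: 1832-02-03

Derivation:
-- gauge.re(4538, MB, KiB) -> 35453125/8
-- gauge.re(7004, mi, m) -> 1408980672/125
-- dayspinner.stepdays(-263) -> 1831-03-26
-- dayspinner.stepdays(314) -> 1832-02-03
-- cruncher.amplify(-46) -> 0
-- dayspinner.monthhop(-26) -> 1829-12-03
-- cruncher.tell() -> 0
-- dayspinner.whichday() -> Thursday


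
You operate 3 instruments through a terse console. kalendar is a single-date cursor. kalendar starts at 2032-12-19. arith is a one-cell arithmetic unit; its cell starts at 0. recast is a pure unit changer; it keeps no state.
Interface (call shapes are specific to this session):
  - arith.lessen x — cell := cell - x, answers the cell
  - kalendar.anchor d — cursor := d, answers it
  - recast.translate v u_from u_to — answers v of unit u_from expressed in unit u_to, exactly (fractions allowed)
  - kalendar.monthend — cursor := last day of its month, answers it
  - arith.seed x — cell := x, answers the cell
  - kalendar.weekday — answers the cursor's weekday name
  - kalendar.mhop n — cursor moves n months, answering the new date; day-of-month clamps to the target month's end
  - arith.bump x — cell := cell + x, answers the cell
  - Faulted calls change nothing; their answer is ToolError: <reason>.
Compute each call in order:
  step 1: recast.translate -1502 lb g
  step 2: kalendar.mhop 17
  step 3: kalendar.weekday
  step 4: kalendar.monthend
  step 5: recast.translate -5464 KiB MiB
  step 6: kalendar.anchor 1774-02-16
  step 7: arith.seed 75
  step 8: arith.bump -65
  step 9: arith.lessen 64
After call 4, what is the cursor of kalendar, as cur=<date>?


I call recast.translate with -1502, lb, g, which returns -34064786987/50000.
Next I call kalendar.mhop with 17, yielding 2034-05-19.
Using kalendar.weekday(), → Friday.
I call kalendar.monthend, which returns 2034-05-31.
Calling recast.translate with -5464, KiB, MiB, yielding -683/128.
I use kalendar.anchor with 1774-02-16, and get 1774-02-16.
Using arith.seed with 75, and get 75.
Invoking arith.bump with -65, and see 10.
Then arith.lessen with 64, which returns -54.

Answer: cur=2034-05-31


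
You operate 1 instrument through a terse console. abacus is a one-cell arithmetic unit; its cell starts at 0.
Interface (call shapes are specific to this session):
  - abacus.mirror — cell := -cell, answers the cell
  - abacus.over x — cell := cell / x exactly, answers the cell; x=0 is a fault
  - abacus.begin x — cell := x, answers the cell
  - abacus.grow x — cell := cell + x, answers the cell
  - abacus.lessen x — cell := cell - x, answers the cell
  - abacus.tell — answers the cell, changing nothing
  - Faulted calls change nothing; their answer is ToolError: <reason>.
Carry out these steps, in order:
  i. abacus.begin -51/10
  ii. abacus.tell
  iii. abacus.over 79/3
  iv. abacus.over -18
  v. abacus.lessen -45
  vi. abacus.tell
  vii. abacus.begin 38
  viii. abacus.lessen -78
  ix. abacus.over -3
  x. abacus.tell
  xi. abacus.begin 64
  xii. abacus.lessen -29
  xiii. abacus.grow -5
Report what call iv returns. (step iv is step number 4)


;; abacus.begin(-51/10) => -51/10
;; abacus.tell() => -51/10
;; abacus.over(79/3) => -153/790
;; abacus.over(-18) => 17/1580
;; abacus.lessen(-45) => 71117/1580
;; abacus.tell() => 71117/1580
;; abacus.begin(38) => 38
;; abacus.lessen(-78) => 116
;; abacus.over(-3) => -116/3
;; abacus.tell() => -116/3
;; abacus.begin(64) => 64
;; abacus.lessen(-29) => 93
;; abacus.grow(-5) => 88

Answer: 17/1580


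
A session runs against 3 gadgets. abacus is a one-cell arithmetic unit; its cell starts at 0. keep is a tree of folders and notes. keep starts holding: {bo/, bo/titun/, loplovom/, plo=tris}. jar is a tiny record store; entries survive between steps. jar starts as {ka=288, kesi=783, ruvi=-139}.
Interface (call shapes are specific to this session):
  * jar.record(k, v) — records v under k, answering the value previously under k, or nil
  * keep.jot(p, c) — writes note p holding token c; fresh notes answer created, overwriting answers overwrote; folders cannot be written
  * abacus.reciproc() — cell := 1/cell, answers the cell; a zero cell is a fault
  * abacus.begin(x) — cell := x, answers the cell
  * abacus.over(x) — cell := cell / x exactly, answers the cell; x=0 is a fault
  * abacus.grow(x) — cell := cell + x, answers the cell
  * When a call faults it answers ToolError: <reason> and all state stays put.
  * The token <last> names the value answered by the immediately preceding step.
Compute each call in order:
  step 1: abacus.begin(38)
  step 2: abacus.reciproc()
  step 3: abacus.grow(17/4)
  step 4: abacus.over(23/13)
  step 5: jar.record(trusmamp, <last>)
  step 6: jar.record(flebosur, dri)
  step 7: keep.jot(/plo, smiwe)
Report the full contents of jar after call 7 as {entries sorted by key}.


Answer: {flebosur=dri, ka=288, kesi=783, ruvi=-139, trusmamp=4225/1748}

Derivation:
$ abacus.begin x='38'
  38
$ abacus.reciproc
  1/38
$ abacus.grow x='17/4'
  325/76
$ abacus.over x='23/13'
  4225/1748
$ jar.record k='trusmamp' v='<last>'
  nil
$ jar.record k='flebosur' v='dri'
  nil
$ keep.jot p='/plo' c='smiwe'
  overwrote


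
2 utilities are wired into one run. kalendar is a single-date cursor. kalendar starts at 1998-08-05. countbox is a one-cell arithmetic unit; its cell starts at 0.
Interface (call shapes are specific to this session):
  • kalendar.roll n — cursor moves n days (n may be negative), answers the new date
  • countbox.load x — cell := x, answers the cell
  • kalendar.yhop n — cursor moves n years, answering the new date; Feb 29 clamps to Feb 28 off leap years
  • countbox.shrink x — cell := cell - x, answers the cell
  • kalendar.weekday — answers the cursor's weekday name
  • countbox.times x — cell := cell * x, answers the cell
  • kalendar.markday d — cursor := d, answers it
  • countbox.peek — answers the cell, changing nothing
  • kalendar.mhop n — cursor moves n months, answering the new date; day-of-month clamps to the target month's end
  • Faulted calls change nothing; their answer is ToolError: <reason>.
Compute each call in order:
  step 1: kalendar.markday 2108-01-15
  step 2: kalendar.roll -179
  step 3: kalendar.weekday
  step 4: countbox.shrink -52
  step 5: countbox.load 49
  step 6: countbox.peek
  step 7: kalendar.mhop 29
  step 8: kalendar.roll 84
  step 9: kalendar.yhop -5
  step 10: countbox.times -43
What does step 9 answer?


Answer: 2105-03-14

Derivation:
Using markday with d=2108-01-15, and get 2108-01-15.
Then roll with n=-179, and observe 2107-07-20.
I invoke weekday, yielding Wednesday.
Calling shrink with x=-52, — result: 52.
I call load with x=49, yielding 49.
Then peek(): 49.
Now I run mhop with n=29, — result: 2109-12-20.
Using roll with n=84, → 2110-03-14.
I try yhop with n=-5, → 2105-03-14.
I use times with x=-43, — result: -2107.


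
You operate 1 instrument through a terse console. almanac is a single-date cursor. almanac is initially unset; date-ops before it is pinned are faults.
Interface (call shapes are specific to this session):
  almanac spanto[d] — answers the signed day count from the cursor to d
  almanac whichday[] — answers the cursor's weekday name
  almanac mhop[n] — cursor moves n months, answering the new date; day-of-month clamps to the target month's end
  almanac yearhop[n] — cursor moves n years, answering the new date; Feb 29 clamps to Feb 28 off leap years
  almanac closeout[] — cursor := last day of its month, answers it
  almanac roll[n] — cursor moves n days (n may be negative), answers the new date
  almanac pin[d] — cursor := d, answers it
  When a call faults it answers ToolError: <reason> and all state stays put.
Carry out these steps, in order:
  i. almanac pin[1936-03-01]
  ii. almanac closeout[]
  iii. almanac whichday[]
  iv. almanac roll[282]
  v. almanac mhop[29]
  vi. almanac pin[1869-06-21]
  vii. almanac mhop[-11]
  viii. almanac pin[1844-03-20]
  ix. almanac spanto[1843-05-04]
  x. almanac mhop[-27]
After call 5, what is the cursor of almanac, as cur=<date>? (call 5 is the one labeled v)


>> almanac pin(d='1936-03-01')
<< 1936-03-01
>> almanac closeout()
<< 1936-03-31
>> almanac whichday()
<< Tuesday
>> almanac roll(n='282')
<< 1937-01-07
>> almanac mhop(n='29')
<< 1939-06-07
>> almanac pin(d='1869-06-21')
<< 1869-06-21
>> almanac mhop(n='-11')
<< 1868-07-21
>> almanac pin(d='1844-03-20')
<< 1844-03-20
>> almanac spanto(d='1843-05-04')
<< -321
>> almanac mhop(n='-27')
<< 1841-12-20

Answer: cur=1939-06-07


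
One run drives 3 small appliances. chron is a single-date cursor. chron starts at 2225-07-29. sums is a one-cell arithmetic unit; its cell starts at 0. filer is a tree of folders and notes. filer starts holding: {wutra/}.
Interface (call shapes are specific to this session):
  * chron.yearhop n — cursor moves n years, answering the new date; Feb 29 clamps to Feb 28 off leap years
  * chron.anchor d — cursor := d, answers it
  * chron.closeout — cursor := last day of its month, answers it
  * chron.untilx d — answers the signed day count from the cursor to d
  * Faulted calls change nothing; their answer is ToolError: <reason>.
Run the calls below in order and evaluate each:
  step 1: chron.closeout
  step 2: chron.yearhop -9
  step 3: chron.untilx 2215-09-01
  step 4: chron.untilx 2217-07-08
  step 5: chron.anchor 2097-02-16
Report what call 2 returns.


Answer: 2216-07-31

Derivation:
>> closeout()
<< 2225-07-31
>> yearhop(n=-9)
<< 2216-07-31
>> untilx(d=2215-09-01)
<< -334
>> untilx(d=2217-07-08)
<< 342
>> anchor(d=2097-02-16)
<< 2097-02-16


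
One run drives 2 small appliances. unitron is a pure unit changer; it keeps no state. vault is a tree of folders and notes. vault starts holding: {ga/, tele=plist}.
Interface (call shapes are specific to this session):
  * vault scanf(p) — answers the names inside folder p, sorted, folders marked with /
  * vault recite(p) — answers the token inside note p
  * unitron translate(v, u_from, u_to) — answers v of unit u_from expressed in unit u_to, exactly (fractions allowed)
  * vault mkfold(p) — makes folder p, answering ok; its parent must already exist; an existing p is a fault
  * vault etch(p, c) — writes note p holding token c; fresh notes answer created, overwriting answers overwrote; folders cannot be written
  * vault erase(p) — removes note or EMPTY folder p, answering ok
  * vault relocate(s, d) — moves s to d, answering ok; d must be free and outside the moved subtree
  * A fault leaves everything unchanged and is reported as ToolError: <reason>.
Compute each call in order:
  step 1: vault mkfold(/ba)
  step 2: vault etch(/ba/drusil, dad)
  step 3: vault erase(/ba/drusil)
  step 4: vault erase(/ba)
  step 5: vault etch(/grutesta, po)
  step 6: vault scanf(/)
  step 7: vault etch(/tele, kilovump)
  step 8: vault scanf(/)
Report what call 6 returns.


Invoking vault mkfold with p=/ba, and get ok.
Using vault etch with p=/ba/drusil, c=dad: created.
I run vault erase with p=/ba/drusil, giving ok.
I run vault erase with p=/ba, → ok.
I run vault etch with p=/grutesta, c=po, yielding created.
Next I call vault scanf with p=/, and observe [ga/, grutesta, tele].
I use vault etch with p=/tele, c=kilovump: overwrote.
Next I call vault scanf with p=/, and observe [ga/, grutesta, tele].

Answer: [ga/, grutesta, tele]


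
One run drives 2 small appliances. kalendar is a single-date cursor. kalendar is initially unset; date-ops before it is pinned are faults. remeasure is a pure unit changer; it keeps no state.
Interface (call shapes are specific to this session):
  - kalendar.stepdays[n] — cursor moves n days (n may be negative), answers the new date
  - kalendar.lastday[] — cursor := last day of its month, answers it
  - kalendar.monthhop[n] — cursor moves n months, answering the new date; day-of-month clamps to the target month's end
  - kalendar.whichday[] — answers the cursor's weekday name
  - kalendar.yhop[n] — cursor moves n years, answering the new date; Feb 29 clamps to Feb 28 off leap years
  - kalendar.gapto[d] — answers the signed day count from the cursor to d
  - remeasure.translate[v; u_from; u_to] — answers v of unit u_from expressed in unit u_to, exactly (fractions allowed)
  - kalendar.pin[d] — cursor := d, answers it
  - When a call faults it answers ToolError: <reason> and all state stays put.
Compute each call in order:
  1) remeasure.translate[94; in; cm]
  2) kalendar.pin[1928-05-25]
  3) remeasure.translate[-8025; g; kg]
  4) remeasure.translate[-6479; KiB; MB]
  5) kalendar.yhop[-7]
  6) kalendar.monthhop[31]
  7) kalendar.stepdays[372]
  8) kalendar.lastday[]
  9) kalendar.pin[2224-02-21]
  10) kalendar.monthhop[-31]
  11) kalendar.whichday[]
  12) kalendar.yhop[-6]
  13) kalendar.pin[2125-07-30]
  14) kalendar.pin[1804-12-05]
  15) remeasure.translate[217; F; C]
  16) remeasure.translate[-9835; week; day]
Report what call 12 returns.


>>> remeasure.translate v→94 u_from→in u_to→cm
:: 5969/25
>>> kalendar.pin d→1928-05-25
:: 1928-05-25
>>> remeasure.translate v→-8025 u_from→g u_to→kg
:: -321/40
>>> remeasure.translate v→-6479 u_from→KiB u_to→MB
:: -103664/15625
>>> kalendar.yhop n→-7
:: 1921-05-25
>>> kalendar.monthhop n→31
:: 1923-12-25
>>> kalendar.stepdays n→372
:: 1924-12-31
>>> kalendar.lastday
:: 1924-12-31
>>> kalendar.pin d→2224-02-21
:: 2224-02-21
>>> kalendar.monthhop n→-31
:: 2221-07-21
>>> kalendar.whichday
:: Saturday
>>> kalendar.yhop n→-6
:: 2215-07-21
>>> kalendar.pin d→2125-07-30
:: 2125-07-30
>>> kalendar.pin d→1804-12-05
:: 1804-12-05
>>> remeasure.translate v→217 u_from→F u_to→C
:: 925/9
>>> remeasure.translate v→-9835 u_from→week u_to→day
:: -68845

Answer: 2215-07-21


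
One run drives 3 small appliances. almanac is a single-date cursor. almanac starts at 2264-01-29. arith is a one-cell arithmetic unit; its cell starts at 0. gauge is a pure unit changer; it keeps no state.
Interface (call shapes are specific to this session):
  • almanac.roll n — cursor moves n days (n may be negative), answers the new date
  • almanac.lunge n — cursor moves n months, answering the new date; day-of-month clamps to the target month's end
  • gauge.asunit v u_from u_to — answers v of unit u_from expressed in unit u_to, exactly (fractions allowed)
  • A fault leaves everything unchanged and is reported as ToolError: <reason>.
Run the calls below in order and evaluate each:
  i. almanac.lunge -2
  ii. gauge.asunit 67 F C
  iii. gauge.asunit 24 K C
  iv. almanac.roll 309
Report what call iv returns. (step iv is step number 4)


Next I call almanac.lunge with n→-2, and see 2263-11-29.
Next I call gauge.asunit with v→67, u_from→F, u_to→C, giving 175/9.
I try gauge.asunit with v→24, u_from→K, u_to→C, and get -4983/20.
I try almanac.roll with n→309, and observe 2264-10-03.

Answer: 2264-10-03


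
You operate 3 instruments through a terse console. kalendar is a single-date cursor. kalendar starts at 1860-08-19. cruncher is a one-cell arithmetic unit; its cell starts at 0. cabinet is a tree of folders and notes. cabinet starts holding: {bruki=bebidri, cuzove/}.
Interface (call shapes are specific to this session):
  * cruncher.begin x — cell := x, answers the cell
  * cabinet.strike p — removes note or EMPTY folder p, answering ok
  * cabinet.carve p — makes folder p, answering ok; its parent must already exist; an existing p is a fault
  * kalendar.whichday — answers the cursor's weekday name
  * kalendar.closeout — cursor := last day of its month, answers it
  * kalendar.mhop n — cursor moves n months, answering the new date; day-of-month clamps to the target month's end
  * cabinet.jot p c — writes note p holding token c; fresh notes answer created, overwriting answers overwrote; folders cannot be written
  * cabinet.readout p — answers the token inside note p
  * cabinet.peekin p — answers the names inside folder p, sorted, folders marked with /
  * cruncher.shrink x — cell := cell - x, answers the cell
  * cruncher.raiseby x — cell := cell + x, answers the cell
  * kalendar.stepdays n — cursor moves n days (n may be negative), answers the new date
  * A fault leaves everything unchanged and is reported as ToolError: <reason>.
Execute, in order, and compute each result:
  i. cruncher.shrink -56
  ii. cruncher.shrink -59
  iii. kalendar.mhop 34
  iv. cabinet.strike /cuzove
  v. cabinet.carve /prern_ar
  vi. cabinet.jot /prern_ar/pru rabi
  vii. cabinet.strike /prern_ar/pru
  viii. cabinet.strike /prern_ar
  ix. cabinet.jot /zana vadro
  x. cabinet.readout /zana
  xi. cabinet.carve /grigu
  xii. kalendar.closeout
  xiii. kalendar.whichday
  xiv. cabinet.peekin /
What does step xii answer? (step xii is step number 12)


Answer: 1863-06-30

Derivation:
Act: shrink[x: -56]
Obs: 56
Act: shrink[x: -59]
Obs: 115
Act: mhop[n: 34]
Obs: 1863-06-19
Act: strike[p: /cuzove]
Obs: ok
Act: carve[p: /prern_ar]
Obs: ok
Act: jot[p: /prern_ar/pru; c: rabi]
Obs: created
Act: strike[p: /prern_ar/pru]
Obs: ok
Act: strike[p: /prern_ar]
Obs: ok
Act: jot[p: /zana; c: vadro]
Obs: created
Act: readout[p: /zana]
Obs: vadro
Act: carve[p: /grigu]
Obs: ok
Act: closeout[]
Obs: 1863-06-30
Act: whichday[]
Obs: Tuesday
Act: peekin[p: /]
Obs: [bruki, grigu/, zana]


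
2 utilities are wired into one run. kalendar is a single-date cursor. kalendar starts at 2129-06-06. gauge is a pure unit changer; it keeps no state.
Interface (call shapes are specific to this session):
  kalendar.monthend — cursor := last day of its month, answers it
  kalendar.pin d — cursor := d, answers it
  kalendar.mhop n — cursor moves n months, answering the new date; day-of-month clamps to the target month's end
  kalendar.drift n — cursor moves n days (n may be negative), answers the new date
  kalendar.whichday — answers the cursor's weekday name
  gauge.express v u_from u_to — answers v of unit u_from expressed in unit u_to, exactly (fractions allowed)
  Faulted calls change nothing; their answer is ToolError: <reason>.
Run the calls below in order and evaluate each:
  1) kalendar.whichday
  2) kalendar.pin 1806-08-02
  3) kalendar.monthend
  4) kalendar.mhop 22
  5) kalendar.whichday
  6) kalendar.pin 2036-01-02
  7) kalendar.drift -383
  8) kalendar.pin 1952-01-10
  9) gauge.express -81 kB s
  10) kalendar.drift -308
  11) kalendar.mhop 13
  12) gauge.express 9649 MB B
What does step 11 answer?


I use whichday(), which returns Monday.
Now I run pin passing d→1806-08-02, which returns 1806-08-02.
I invoke monthend(), and observe 1806-08-31.
I run mhop passing n→22: 1808-06-30.
Then whichday, and observe Thursday.
Invoking pin passing d→2036-01-02, and see 2036-01-02.
Then drift passing n→-383, yielding 2034-12-15.
Calling pin passing d→1952-01-10, and get 1952-01-10.
Using express passing v→-81, u_from→kB, u_to→s, yielding ToolError: incompatible units.
Using drift passing n→-308: 1951-03-08.
I call mhop passing n→13, → 1952-04-08.
I use express passing v→9649, u_from→MB, u_to→B: 9649000000.

Answer: 1952-04-08


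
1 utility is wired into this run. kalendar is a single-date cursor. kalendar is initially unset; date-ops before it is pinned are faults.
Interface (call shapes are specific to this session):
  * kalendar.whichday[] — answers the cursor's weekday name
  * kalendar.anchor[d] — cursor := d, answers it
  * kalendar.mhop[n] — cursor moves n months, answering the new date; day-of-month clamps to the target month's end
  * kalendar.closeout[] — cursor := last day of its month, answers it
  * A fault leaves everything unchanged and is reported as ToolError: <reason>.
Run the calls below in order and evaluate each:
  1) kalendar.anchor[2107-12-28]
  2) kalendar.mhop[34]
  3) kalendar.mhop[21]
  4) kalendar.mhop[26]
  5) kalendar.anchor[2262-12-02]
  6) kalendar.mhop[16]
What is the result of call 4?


! 1. anchor(d→2107-12-28) -> 2107-12-28
! 2. mhop(n→34) -> 2110-10-28
! 3. mhop(n→21) -> 2112-07-28
! 4. mhop(n→26) -> 2114-09-28
! 5. anchor(d→2262-12-02) -> 2262-12-02
! 6. mhop(n→16) -> 2264-04-02

Answer: 2114-09-28


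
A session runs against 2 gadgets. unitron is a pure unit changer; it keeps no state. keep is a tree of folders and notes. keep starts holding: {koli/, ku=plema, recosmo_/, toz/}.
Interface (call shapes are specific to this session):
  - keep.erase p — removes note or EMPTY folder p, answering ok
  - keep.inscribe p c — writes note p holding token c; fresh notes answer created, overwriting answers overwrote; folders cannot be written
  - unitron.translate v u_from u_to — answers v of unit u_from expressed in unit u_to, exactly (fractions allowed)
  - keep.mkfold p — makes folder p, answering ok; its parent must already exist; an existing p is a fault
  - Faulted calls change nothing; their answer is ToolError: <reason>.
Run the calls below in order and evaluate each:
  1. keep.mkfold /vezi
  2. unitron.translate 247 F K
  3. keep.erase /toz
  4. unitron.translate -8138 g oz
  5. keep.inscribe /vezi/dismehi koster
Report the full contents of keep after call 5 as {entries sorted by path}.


Answer: {koli/, ku=plema, recosmo_/, vezi/, vezi/dismehi=koster}

Derivation:
Step: keep.mkfold[p='/vezi']
Result: ok
Step: unitron.translate[v='247'; u_from='F'; u_to='K']
Result: 70667/180
Step: keep.erase[p='/toz']
Result: ok
Step: unitron.translate[v='-8138'; u_from='g'; u_to='oz']
Result: -13020800000/45359237
Step: keep.inscribe[p='/vezi/dismehi'; c='koster']
Result: created


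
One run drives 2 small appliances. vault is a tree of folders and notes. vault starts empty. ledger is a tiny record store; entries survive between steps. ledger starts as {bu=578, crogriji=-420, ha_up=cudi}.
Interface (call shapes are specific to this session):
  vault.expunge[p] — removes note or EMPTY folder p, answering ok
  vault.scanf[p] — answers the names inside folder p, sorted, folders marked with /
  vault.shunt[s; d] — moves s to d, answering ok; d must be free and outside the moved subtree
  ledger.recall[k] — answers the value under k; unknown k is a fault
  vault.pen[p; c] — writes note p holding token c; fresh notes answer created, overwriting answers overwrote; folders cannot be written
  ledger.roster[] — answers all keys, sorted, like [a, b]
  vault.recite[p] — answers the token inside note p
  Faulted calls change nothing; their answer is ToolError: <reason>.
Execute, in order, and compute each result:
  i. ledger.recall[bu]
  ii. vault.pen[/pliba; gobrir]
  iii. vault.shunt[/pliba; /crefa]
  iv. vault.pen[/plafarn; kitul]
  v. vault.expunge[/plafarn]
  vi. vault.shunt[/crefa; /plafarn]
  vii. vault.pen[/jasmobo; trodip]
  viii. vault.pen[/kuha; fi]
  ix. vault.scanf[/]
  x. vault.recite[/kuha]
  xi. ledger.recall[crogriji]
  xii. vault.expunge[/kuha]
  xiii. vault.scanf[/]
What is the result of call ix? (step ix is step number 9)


Answer: [jasmobo, kuha, plafarn]

Derivation:
-> ledger.recall(k=bu)
<- 578
-> vault.pen(p=/pliba, c=gobrir)
<- created
-> vault.shunt(s=/pliba, d=/crefa)
<- ok
-> vault.pen(p=/plafarn, c=kitul)
<- created
-> vault.expunge(p=/plafarn)
<- ok
-> vault.shunt(s=/crefa, d=/plafarn)
<- ok
-> vault.pen(p=/jasmobo, c=trodip)
<- created
-> vault.pen(p=/kuha, c=fi)
<- created
-> vault.scanf(p=/)
<- [jasmobo, kuha, plafarn]
-> vault.recite(p=/kuha)
<- fi
-> ledger.recall(k=crogriji)
<- -420
-> vault.expunge(p=/kuha)
<- ok
-> vault.scanf(p=/)
<- [jasmobo, plafarn]


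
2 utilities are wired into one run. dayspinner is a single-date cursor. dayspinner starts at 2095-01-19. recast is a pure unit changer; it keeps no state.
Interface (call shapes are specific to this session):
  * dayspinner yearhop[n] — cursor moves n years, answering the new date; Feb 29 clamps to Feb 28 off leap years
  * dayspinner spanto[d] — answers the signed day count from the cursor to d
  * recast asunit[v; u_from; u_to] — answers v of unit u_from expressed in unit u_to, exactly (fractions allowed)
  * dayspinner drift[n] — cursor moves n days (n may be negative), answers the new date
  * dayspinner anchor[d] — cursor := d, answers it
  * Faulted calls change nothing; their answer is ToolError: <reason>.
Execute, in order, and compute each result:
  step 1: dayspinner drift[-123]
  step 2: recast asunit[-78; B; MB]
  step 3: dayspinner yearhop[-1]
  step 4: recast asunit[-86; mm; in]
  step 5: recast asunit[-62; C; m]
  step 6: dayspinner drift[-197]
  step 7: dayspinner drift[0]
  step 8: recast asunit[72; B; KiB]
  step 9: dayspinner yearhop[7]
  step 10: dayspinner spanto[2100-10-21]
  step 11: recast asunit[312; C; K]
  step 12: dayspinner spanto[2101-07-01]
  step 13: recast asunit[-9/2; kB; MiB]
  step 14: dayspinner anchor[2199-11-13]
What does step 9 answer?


Answer: 2100-03-05

Derivation:
// 1. dayspinner drift(n=-123) => 2094-09-18
// 2. recast asunit(v=-78, u_from=B, u_to=MB) => -39/500000
// 3. dayspinner yearhop(n=-1) => 2093-09-18
// 4. recast asunit(v=-86, u_from=mm, u_to=in) => -430/127
// 5. recast asunit(v=-62, u_from=C, u_to=m) => ToolError: incompatible units
// 6. dayspinner drift(n=-197) => 2093-03-05
// 7. dayspinner drift(n=0) => 2093-03-05
// 8. recast asunit(v=72, u_from=B, u_to=KiB) => 9/128
// 9. dayspinner yearhop(n=7) => 2100-03-05
// 10. dayspinner spanto(d=2100-10-21) => 230
// 11. recast asunit(v=312, u_from=C, u_to=K) => 11703/20
// 12. dayspinner spanto(d=2101-07-01) => 483
// 13. recast asunit(v=-9/2, u_from=kB, u_to=MiB) => -1125/262144
// 14. dayspinner anchor(d=2199-11-13) => 2199-11-13


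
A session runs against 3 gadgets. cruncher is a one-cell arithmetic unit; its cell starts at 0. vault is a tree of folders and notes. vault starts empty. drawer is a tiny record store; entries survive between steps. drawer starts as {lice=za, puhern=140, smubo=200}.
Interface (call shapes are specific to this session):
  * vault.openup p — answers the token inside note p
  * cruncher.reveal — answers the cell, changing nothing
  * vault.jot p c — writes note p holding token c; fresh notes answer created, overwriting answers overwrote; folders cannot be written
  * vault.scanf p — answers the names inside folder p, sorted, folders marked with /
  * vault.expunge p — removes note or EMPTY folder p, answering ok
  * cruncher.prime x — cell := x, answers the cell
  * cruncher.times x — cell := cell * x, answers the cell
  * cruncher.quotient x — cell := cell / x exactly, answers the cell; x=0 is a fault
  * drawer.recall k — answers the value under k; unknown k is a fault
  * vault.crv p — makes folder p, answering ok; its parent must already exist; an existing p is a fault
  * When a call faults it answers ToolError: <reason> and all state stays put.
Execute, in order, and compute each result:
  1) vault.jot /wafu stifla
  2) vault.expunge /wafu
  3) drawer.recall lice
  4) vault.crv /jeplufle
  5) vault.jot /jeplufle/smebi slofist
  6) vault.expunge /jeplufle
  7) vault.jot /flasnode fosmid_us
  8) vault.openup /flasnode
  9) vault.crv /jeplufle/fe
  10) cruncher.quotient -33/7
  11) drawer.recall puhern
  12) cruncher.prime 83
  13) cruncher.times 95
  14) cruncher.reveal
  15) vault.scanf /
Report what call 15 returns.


Answer: [flasnode, jeplufle/]

Derivation:
→ vault.jot(p=/wafu, c=stifla)
← created
→ vault.expunge(p=/wafu)
← ok
→ drawer.recall(k=lice)
← za
→ vault.crv(p=/jeplufle)
← ok
→ vault.jot(p=/jeplufle/smebi, c=slofist)
← created
→ vault.expunge(p=/jeplufle)
← ToolError: not empty
→ vault.jot(p=/flasnode, c=fosmid_us)
← created
→ vault.openup(p=/flasnode)
← fosmid_us
→ vault.crv(p=/jeplufle/fe)
← ok
→ cruncher.quotient(x=-33/7)
← 0
→ drawer.recall(k=puhern)
← 140
→ cruncher.prime(x=83)
← 83
→ cruncher.times(x=95)
← 7885
→ cruncher.reveal()
← 7885
→ vault.scanf(p=/)
← [flasnode, jeplufle/]


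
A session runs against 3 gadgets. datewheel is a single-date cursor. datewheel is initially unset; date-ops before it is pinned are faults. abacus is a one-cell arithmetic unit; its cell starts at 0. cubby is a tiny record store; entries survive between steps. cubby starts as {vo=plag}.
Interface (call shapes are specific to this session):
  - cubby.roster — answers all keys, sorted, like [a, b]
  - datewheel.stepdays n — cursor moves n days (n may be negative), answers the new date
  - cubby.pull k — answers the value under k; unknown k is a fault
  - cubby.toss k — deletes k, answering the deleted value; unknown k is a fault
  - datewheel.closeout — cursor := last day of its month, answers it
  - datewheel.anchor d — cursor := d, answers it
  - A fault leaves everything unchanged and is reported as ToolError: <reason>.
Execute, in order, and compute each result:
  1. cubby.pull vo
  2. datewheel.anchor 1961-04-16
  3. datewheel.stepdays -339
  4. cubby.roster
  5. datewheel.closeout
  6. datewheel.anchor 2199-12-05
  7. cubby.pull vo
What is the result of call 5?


Answer: 1960-05-31

Derivation:
>> cubby.pull(k='vo')
<< plag
>> datewheel.anchor(d='1961-04-16')
<< 1961-04-16
>> datewheel.stepdays(n='-339')
<< 1960-05-12
>> cubby.roster()
<< [vo]
>> datewheel.closeout()
<< 1960-05-31
>> datewheel.anchor(d='2199-12-05')
<< 2199-12-05
>> cubby.pull(k='vo')
<< plag


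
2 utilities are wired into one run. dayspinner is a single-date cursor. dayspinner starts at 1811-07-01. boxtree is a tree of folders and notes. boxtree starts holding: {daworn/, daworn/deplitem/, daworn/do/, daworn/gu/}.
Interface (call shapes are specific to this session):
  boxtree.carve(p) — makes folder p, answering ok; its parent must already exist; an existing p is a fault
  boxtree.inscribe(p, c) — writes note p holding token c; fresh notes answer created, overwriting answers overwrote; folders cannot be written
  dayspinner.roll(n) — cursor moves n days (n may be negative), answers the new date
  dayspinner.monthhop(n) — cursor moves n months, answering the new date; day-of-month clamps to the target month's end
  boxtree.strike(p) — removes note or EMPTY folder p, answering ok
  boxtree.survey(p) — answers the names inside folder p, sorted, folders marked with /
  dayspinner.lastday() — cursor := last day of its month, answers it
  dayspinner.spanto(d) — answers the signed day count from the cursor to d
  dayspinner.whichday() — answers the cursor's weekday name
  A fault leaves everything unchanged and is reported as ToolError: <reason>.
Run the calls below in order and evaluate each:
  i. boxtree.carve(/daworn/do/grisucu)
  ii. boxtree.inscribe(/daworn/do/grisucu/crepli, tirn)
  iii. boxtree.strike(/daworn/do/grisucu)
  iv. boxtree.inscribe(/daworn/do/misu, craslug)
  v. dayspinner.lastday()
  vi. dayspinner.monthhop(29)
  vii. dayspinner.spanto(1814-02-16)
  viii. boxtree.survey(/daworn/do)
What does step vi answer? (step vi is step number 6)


Then carve on p='/daworn/do/grisucu', — result: ok.
I use inscribe on p='/daworn/do/grisucu/crepli', c='tirn', and observe created.
Then strike on p='/daworn/do/grisucu', and see ToolError: not empty.
Now I run inscribe on p='/daworn/do/misu', c='craslug', giving created.
I invoke lastday(), — result: 1811-07-31.
Then monthhop on n='29', → 1813-12-31.
I invoke spanto on d='1814-02-16', — result: 47.
I run survey on p='/daworn/do', and see [grisucu/, misu].

Answer: 1813-12-31


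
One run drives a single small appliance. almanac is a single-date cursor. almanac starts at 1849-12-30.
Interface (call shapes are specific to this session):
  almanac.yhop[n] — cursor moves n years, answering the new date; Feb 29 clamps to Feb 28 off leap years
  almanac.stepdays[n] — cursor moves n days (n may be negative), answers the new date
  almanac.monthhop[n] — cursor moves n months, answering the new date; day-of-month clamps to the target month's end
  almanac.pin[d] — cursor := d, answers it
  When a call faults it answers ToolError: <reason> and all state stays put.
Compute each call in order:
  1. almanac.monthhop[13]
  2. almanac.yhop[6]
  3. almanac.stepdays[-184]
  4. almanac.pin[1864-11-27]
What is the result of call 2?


Then almanac.monthhop(13), and observe 1851-01-30.
I try almanac.yhop(6), giving 1857-01-30.
I use almanac.stepdays(-184), yielding 1856-07-30.
I use almanac.pin(1864-11-27), and get 1864-11-27.

Answer: 1857-01-30


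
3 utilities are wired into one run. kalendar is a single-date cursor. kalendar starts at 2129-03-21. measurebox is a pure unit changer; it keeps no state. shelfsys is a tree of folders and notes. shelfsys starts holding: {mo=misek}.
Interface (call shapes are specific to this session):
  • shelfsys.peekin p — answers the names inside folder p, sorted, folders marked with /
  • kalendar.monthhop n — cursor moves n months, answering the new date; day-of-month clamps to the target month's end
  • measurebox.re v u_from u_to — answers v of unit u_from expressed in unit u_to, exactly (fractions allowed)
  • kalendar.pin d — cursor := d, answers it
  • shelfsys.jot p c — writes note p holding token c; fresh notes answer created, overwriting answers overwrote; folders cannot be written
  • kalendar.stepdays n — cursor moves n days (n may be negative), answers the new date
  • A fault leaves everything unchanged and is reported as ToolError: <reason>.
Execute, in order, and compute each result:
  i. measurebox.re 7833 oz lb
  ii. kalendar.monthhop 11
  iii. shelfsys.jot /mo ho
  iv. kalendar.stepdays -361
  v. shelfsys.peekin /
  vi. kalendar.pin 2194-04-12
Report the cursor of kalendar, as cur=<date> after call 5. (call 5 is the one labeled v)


Then re with v=7833, u_from=oz, u_to=lb, yielding 7833/16.
I use monthhop with n=11, giving 2130-02-21.
I run jot with p=/mo, c=ho, — result: overwrote.
I run stepdays with n=-361, and get 2129-02-25.
Using peekin with p=/, → [mo].
I try pin with d=2194-04-12, — result: 2194-04-12.

Answer: cur=2129-02-25


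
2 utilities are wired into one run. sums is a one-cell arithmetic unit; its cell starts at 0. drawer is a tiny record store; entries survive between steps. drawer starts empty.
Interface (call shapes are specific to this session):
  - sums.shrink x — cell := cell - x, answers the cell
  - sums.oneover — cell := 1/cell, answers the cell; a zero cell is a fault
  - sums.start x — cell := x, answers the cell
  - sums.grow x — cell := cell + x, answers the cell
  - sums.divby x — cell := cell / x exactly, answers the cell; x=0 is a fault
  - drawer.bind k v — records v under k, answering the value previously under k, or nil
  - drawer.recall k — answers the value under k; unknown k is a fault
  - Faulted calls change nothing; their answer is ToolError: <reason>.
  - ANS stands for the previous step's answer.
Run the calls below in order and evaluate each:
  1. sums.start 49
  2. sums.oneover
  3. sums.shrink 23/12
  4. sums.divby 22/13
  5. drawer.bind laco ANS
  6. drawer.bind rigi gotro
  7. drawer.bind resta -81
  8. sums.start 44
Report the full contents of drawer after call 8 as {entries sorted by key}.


Answer: {laco=-14495/12936, resta=-81, rigi=gotro}

Derivation:
Act: sums.start[x=49]
Obs: 49
Act: sums.oneover[]
Obs: 1/49
Act: sums.shrink[x=23/12]
Obs: -1115/588
Act: sums.divby[x=22/13]
Obs: -14495/12936
Act: drawer.bind[k=laco; v=ANS]
Obs: nil
Act: drawer.bind[k=rigi; v=gotro]
Obs: nil
Act: drawer.bind[k=resta; v=-81]
Obs: nil
Act: sums.start[x=44]
Obs: 44


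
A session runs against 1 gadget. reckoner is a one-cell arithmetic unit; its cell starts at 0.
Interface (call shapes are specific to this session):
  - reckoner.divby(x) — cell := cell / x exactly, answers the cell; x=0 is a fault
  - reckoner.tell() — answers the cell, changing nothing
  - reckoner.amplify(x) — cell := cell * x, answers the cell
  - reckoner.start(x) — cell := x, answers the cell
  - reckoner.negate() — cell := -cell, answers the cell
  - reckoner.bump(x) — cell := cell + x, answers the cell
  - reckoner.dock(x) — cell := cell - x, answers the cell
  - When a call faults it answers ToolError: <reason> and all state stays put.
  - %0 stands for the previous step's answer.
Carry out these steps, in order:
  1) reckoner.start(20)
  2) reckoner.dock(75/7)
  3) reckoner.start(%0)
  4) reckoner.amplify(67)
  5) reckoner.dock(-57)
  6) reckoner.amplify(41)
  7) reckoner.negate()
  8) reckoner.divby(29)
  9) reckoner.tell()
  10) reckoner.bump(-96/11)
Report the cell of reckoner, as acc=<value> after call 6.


Answer: acc=194914/7

Derivation:
~$ reckoner.start x→20
[out] 20
~$ reckoner.dock x→75/7
[out] 65/7
~$ reckoner.start x→%0
[out] 65/7
~$ reckoner.amplify x→67
[out] 4355/7
~$ reckoner.dock x→-57
[out] 4754/7
~$ reckoner.amplify x→41
[out] 194914/7
~$ reckoner.negate
[out] -194914/7
~$ reckoner.divby x→29
[out] -194914/203
~$ reckoner.tell
[out] -194914/203
~$ reckoner.bump x→-96/11
[out] -2163542/2233


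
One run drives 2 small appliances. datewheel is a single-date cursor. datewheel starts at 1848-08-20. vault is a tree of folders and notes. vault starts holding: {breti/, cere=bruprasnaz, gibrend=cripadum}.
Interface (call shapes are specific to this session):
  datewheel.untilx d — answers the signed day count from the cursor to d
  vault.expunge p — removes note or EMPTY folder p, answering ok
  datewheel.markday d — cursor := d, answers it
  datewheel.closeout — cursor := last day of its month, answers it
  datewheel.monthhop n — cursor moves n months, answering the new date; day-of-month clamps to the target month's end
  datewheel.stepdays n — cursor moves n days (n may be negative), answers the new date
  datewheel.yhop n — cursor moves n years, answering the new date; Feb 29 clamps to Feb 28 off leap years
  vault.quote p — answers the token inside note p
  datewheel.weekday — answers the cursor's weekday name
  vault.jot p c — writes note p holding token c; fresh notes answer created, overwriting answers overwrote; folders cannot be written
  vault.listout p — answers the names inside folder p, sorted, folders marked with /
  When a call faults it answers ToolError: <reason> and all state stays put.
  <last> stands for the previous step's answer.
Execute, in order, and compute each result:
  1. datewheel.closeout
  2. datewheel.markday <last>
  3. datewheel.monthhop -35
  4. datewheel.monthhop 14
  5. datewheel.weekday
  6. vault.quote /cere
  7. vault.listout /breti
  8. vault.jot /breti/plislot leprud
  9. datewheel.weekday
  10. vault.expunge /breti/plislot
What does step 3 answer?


$ datewheel.closeout
:: 1848-08-31
$ datewheel.markday d='<last>'
:: 1848-08-31
$ datewheel.monthhop n='-35'
:: 1845-09-30
$ datewheel.monthhop n='14'
:: 1846-11-30
$ datewheel.weekday
:: Monday
$ vault.quote p='/cere'
:: bruprasnaz
$ vault.listout p='/breti'
:: []
$ vault.jot p='/breti/plislot' c='leprud'
:: created
$ datewheel.weekday
:: Monday
$ vault.expunge p='/breti/plislot'
:: ok

Answer: 1845-09-30


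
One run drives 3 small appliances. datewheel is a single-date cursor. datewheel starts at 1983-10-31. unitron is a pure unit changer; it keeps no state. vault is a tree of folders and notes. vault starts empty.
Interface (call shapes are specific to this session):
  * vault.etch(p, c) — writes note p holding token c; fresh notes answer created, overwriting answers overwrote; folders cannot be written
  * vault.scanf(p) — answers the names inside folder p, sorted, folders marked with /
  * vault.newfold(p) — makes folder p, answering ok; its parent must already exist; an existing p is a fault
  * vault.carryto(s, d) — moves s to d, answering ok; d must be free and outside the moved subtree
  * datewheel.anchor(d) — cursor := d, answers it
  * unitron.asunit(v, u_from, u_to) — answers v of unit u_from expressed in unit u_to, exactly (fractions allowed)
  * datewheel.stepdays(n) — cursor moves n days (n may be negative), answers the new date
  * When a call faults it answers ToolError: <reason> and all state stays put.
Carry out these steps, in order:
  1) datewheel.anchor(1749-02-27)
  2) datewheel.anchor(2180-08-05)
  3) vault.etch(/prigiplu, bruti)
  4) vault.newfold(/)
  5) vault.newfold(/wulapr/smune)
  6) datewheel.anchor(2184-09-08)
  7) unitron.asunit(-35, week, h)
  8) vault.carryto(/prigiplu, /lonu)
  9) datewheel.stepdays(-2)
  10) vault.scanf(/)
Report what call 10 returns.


>>> datewheel.anchor d: 1749-02-27
[out] 1749-02-27
>>> datewheel.anchor d: 2180-08-05
[out] 2180-08-05
>>> vault.etch p: /prigiplu c: bruti
[out] created
>>> vault.newfold p: /
[out] ToolError: exists
>>> vault.newfold p: /wulapr/smune
[out] ToolError: no parent
>>> datewheel.anchor d: 2184-09-08
[out] 2184-09-08
>>> unitron.asunit v: -35 u_from: week u_to: h
[out] -5880
>>> vault.carryto s: /prigiplu d: /lonu
[out] ok
>>> datewheel.stepdays n: -2
[out] 2184-09-06
>>> vault.scanf p: /
[out] [lonu]

Answer: [lonu]
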